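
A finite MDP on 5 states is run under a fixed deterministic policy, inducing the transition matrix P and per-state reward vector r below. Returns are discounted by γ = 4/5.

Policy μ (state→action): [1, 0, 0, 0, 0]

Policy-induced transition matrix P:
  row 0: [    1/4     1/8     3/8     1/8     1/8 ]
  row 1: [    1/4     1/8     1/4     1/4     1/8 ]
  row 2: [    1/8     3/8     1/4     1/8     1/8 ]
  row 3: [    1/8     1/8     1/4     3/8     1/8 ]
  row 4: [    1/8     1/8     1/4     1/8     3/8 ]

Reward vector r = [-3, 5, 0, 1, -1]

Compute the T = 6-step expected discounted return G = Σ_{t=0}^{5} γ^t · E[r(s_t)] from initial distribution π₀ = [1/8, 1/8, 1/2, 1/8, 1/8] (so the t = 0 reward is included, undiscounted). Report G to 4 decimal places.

t=0: π = [0.1250, 0.1250, 0.5000, 0.1250, 0.1250], E[r] = 0.2500, γ^t·E[r] = 0.250000, running G = 0.250000
t=1: π = [0.1563, 0.2500, 0.2656, 0.1719, 0.1563], E[r] = 0.7969, γ^t·E[r] = 0.637500, running G = 0.887500
t=2: π = [0.1758, 0.1914, 0.2695, 0.1992, 0.1641], E[r] = 0.4648, γ^t·E[r] = 0.297500, running G = 1.185000
t=3: π = [0.1709, 0.1924, 0.2720, 0.1987, 0.1660], E[r] = 0.4819, γ^t·E[r] = 0.246750, running G = 1.431750
t=4: π = [0.1704, 0.1930, 0.2714, 0.1987, 0.1665], E[r] = 0.4860, γ^t·E[r] = 0.199050, running G = 1.630800
t=5: π = [0.1704, 0.1928, 0.2713, 0.1988, 0.1666], E[r] = 0.4851, γ^t·E[r] = 0.158960, running G = 1.789760

G = 1.7898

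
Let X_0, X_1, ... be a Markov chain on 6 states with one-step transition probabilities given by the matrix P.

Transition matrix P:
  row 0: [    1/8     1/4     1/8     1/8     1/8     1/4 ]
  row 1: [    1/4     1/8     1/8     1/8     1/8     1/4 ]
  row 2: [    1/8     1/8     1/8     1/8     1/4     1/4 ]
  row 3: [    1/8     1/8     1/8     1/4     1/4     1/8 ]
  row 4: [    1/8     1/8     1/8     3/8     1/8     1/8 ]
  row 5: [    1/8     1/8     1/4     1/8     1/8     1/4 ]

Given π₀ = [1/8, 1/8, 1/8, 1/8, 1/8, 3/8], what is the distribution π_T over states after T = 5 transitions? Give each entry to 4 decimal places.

t=0: π = [0.1250, 0.1250, 0.1250, 0.1250, 0.1250, 0.3750]
t=1: π = [0.1406, 0.1406, 0.1719, 0.1719, 0.1563, 0.2188]
t=2: π = [0.1426, 0.1426, 0.1523, 0.1855, 0.1680, 0.2090]
t=3: π = [0.1428, 0.1428, 0.1511, 0.1902, 0.1672, 0.2058]
t=4: π = [0.1429, 0.1429, 0.1507, 0.1906, 0.1677, 0.2053]
t=5: π = [0.1429, 0.1429, 0.1507, 0.1907, 0.1677, 0.2052]

π = [0.1429, 0.1429, 0.1507, 0.1907, 0.1677, 0.2052]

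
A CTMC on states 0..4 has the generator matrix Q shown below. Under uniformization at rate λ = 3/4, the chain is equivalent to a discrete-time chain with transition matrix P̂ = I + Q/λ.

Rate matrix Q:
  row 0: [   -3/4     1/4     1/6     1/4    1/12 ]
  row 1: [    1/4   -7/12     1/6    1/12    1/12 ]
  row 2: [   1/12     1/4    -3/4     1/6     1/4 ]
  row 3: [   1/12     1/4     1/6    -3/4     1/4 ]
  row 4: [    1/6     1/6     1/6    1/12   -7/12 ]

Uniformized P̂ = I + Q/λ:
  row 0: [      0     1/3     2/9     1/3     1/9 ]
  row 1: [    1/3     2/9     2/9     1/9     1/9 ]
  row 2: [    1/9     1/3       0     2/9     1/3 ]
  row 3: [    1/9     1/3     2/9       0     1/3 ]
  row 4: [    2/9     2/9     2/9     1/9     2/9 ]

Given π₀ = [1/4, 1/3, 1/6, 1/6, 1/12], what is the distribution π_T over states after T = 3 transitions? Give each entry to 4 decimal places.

π = [0.1770, 0.2788, 0.1820, 0.1541, 0.2082]

t=0: π = [0.2500, 0.3333, 0.1667, 0.1667, 0.0833]
t=1: π = [0.1667, 0.2870, 0.1852, 0.1667, 0.1944]
t=2: π = [0.1780, 0.2798, 0.1811, 0.1502, 0.2109]
t=3: π = [0.1770, 0.2788, 0.1820, 0.1541, 0.2082]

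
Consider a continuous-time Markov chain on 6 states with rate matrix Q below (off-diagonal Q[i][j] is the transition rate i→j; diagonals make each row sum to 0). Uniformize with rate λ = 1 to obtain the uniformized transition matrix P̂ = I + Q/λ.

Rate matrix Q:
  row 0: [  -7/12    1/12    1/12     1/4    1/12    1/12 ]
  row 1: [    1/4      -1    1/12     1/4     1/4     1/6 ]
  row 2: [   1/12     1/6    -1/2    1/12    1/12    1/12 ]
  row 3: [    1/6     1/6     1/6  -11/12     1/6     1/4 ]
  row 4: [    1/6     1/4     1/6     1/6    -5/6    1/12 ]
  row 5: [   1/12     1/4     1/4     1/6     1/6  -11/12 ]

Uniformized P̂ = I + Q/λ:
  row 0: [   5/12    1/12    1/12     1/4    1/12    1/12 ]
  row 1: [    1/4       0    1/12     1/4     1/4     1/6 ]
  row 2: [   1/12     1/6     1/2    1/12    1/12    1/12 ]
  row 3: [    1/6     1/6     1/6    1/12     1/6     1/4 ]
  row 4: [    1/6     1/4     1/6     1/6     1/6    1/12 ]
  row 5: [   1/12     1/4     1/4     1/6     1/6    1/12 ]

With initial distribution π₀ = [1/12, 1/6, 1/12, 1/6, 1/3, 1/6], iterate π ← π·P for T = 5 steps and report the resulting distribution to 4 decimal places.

t=0: π = [0.0833, 0.1667, 0.0833, 0.1667, 0.3333, 0.1667]
t=1: π = [0.1806, 0.1736, 0.1875, 0.1667, 0.1667, 0.1250]
t=2: π = [0.2002, 0.1470, 0.2101, 0.1667, 0.1505, 0.1256]
t=3: π = [0.2010, 0.1485, 0.2182, 0.1642, 0.1447, 0.1234]
t=4: π = [0.2008, 0.1475, 0.2206, 0.1639, 0.1441, 0.1231]
t=5: π = [0.2005, 0.1476, 0.2214, 0.1637, 0.1438, 0.1229]

π = [0.2005, 0.1476, 0.2214, 0.1637, 0.1438, 0.1229]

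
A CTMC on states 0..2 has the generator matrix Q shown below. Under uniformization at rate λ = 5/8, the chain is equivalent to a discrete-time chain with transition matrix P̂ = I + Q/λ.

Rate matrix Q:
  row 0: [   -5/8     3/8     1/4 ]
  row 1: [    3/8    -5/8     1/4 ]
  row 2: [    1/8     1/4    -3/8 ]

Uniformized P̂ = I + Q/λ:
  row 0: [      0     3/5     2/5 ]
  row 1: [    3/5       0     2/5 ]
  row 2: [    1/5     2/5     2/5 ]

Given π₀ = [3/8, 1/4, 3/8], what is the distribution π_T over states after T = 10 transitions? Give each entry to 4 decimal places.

π = [0.2755, 0.3245, 0.4000]

t=0: π = [0.3750, 0.2500, 0.3750]
t=1: π = [0.2250, 0.3750, 0.4000]
t=2: π = [0.3050, 0.2950, 0.4000]
t=3: π = [0.2570, 0.3430, 0.4000]
t=4: π = [0.2858, 0.3142, 0.4000]
t=5: π = [0.2685, 0.3315, 0.4000]
t=6: π = [0.2789, 0.3211, 0.4000]
t=7: π = [0.2727, 0.3273, 0.4000]
t=8: π = [0.2764, 0.3236, 0.4000]
t=9: π = [0.2742, 0.3258, 0.4000]
t=10: π = [0.2755, 0.3245, 0.4000]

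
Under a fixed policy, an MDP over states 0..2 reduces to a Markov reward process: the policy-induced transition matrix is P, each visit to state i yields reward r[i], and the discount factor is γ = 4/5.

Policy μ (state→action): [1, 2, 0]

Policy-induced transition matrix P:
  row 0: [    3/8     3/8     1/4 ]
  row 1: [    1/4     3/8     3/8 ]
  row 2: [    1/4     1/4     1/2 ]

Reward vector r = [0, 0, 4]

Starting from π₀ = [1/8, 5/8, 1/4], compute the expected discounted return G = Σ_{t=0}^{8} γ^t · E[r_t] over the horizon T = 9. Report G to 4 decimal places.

t=0: π = [0.1250, 0.6250, 0.2500], E[r] = 1.0000, γ^t·E[r] = 1.000000, running G = 1.000000
t=1: π = [0.2656, 0.3438, 0.3906], E[r] = 1.5625, γ^t·E[r] = 1.250000, running G = 2.250000
t=2: π = [0.2832, 0.3262, 0.3906], E[r] = 1.5625, γ^t·E[r] = 1.000000, running G = 3.250000
t=3: π = [0.2854, 0.3262, 0.3884], E[r] = 1.5537, γ^t·E[r] = 0.795500, running G = 4.045500
t=4: π = [0.2857, 0.3264, 0.3879], E[r] = 1.5515, γ^t·E[r] = 0.635500, running G = 4.681000
t=5: π = [0.2857, 0.3265, 0.3878], E[r] = 1.5511, γ^t·E[r] = 0.508265, running G = 5.189265
t=6: π = [0.2857, 0.3265, 0.3878], E[r] = 1.5510, γ^t·E[r] = 0.406594, running G = 5.595859
t=7: π = [0.2857, 0.3265, 0.3878], E[r] = 1.5510, γ^t·E[r] = 0.325273, running G = 5.921132
t=8: π = [0.2857, 0.3265, 0.3878], E[r] = 1.5510, γ^t·E[r] = 0.260218, running G = 6.181350

G = 6.1814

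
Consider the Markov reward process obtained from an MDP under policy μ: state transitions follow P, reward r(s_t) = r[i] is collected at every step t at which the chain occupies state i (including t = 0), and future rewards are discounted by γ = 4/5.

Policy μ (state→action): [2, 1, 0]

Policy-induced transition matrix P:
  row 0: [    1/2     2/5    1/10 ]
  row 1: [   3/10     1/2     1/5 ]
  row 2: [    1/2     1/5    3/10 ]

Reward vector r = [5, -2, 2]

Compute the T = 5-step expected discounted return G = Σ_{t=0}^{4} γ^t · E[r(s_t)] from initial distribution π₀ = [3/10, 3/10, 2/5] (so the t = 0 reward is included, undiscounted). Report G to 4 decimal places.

t=0: π = [0.3000, 0.3000, 0.4000], E[r] = 1.7000, γ^t·E[r] = 1.700000, running G = 1.700000
t=1: π = [0.4400, 0.3500, 0.2100], E[r] = 1.9200, γ^t·E[r] = 1.536000, running G = 3.236000
t=2: π = [0.4300, 0.3930, 0.1770], E[r] = 1.7180, γ^t·E[r] = 1.099520, running G = 4.335520
t=3: π = [0.4214, 0.4039, 0.1747], E[r] = 1.6486, γ^t·E[r] = 0.844083, running G = 5.179603
t=4: π = [0.4192, 0.4055, 0.1753], E[r] = 1.6359, γ^t·E[r] = 0.670048, running G = 5.849651

G = 5.8497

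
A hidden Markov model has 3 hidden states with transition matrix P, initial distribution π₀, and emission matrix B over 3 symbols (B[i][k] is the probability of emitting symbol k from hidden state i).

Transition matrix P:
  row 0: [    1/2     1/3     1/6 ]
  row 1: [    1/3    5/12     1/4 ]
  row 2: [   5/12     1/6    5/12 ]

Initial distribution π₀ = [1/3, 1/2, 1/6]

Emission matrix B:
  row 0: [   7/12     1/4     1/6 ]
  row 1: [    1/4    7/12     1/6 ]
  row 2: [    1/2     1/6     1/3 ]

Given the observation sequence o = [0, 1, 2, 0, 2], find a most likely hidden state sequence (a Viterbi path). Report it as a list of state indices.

path = [0, 1, 2, 2, 2]

t=0: δ = [1.944e-01, 1.250e-01, 8.333e-02]  (obs o_0=0)
t=1: δ = [2.431e-02, 3.781e-02, 5.787e-03]  ψ = [0, 0, 2]  (obs o_1=1)
t=2: δ = [2.100e-03, 2.626e-03, 3.151e-03]  ψ = [1, 1, 1]  (obs o_2=2)
t=3: δ = [7.658e-04, 2.735e-04, 6.564e-04]  ψ = [2, 1, 2]  (obs o_3=0)
t=4: δ = [6.382e-05, 4.254e-05, 9.117e-05]  ψ = [0, 0, 2]  (obs o_4=2)
backtrack: best end state = 2; path = [0, 1, 2, 2, 2]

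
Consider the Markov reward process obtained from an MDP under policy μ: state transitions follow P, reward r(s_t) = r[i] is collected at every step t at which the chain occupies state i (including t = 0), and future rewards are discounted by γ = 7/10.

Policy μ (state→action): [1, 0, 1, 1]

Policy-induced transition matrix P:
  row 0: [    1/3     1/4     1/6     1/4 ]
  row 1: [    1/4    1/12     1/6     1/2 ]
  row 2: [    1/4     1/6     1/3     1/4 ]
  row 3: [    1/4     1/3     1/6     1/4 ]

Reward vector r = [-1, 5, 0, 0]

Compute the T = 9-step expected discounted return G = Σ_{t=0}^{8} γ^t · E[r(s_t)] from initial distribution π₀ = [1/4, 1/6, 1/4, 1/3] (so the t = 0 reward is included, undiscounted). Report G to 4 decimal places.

t=0: π = [0.2500, 0.1667, 0.2500, 0.3333], E[r] = 0.5833, γ^t·E[r] = 0.583333, running G = 0.583333
t=1: π = [0.2708, 0.2292, 0.2083, 0.2917], E[r] = 0.8750, γ^t·E[r] = 0.612500, running G = 1.195833
t=2: π = [0.2726, 0.2188, 0.2014, 0.3073], E[r] = 0.8212, γ^t·E[r] = 0.402378, running G = 1.598212
t=3: π = [0.2727, 0.2224, 0.2002, 0.3047], E[r] = 0.8391, γ^t·E[r] = 0.287818, running G = 1.886030
t=4: π = [0.2727, 0.2216, 0.2000, 0.3056], E[r] = 0.8355, γ^t·E[r] = 0.200601, running G = 2.086632
t=5: π = [0.2727, 0.2219, 0.2000, 0.3054], E[r] = 0.8366, γ^t·E[r] = 0.140599, running G = 2.227231
t=6: π = [0.2727, 0.2218, 0.2000, 0.3055], E[r] = 0.8363, γ^t·E[r] = 0.098391, running G = 2.325622
t=7: π = [0.2727, 0.2218, 0.2000, 0.3055], E[r] = 0.8364, γ^t·E[r] = 0.068879, running G = 2.394501
t=8: π = [0.2727, 0.2218, 0.2000, 0.3055], E[r] = 0.8364, γ^t·E[r] = 0.048215, running G = 2.442715

G = 2.4427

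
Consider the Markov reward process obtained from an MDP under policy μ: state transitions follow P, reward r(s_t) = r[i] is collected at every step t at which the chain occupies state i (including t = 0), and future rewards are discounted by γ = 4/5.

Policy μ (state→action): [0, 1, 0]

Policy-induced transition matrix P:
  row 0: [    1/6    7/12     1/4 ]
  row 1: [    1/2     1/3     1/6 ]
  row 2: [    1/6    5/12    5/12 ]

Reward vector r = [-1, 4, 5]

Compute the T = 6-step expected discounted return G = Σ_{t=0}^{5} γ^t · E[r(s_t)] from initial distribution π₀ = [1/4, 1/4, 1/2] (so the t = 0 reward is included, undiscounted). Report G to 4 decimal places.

G = 10.8164

t=0: π = [0.2500, 0.2500, 0.5000], E[r] = 3.2500, γ^t·E[r] = 3.250000, running G = 3.250000
t=1: π = [0.2500, 0.4375, 0.3125], E[r] = 3.0625, γ^t·E[r] = 2.450000, running G = 5.700000
t=2: π = [0.3125, 0.4219, 0.2656], E[r] = 2.7031, γ^t·E[r] = 1.730000, running G = 7.430000
t=3: π = [0.3073, 0.4336, 0.2591], E[r] = 2.7227, γ^t·E[r] = 1.394000, running G = 8.824000
t=4: π = [0.3112, 0.4317, 0.2571], E[r] = 2.7011, γ^t·E[r] = 1.106356, running G = 9.930356
t=5: π = [0.3106, 0.4326, 0.2569], E[r] = 2.7039, γ^t·E[r] = 0.886030, running G = 10.816385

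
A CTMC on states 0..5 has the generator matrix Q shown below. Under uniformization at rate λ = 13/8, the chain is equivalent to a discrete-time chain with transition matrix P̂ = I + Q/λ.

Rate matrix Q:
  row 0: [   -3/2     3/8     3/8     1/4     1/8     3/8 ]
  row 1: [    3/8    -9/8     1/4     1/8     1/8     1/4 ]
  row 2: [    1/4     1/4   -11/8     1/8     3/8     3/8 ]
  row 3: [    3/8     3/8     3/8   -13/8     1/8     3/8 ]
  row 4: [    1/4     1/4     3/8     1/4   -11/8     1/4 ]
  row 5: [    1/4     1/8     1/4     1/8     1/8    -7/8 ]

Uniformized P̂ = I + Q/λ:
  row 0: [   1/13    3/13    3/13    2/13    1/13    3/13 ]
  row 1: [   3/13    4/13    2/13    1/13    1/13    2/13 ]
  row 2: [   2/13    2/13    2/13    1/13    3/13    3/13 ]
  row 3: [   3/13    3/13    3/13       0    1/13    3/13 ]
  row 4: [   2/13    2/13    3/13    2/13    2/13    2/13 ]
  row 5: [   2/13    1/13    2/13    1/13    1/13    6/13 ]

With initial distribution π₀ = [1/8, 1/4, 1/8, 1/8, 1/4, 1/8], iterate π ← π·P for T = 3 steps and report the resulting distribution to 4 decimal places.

t=0: π = [0.1250, 0.2500, 0.1250, 0.1250, 0.2500, 0.1250]
t=1: π = [0.1731, 0.2019, 0.1923, 0.0962, 0.1154, 0.2212]
t=2: π = [0.1635, 0.1886, 0.1834, 0.0917, 0.1154, 0.2574]
t=3: π = [0.1628, 0.1827, 0.1824, 0.0913, 0.1140, 0.2668]

π = [0.1628, 0.1827, 0.1824, 0.0913, 0.1140, 0.2668]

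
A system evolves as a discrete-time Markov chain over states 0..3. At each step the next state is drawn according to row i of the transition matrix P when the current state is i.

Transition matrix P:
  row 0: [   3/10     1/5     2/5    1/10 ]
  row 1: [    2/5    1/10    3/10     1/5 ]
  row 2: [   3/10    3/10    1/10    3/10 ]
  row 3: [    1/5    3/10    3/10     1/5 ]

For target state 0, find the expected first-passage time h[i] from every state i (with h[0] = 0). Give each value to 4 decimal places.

First-step conditioning: h[0] = 0; for i ≠ 0, h[i] = 1 + Σ_k P[i][k]·h[k].
  h[1] = 1 + 1/10·h[1] + 3/10·h[2] + 1/5·h[3]
  h[2] = 1 + 3/10·h[1] + 1/10·h[2] + 3/10·h[3]
  h[3] = 1 + 3/10·h[1] + 3/10·h[2] + 1/5·h[3]
Solving the 3×3 linear system over states ≠ 0 gives exactly h = [0, 100/33, 10/3, 40/11] (h[0] = 0 is the target).

h = [0.0000, 3.0303, 3.3333, 3.6364]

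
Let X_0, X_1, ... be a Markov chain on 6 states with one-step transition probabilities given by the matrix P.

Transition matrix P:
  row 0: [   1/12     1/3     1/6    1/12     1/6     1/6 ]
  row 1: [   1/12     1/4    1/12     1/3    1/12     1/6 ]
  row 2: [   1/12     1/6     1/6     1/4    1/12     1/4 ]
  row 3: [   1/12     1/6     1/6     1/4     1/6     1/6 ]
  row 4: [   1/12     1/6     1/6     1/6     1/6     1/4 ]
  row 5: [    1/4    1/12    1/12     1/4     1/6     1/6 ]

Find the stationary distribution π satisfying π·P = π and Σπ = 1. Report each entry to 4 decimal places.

π = [0.1149, 0.1855, 0.1354, 0.2346, 0.1399, 0.1896]

Balance equations π_j = Σ_i π_i·P[i][j]:
  π_0 = 1/12·π_0 + 1/12·π_1 + 1/12·π_2 + 1/12·π_3 + 1/12·π_4 + 1/4·π_5
  π_1 = 1/3·π_0 + 1/4·π_1 + 1/6·π_2 + 1/6·π_3 + 1/6·π_4 + 1/12·π_5
  π_2 = 1/6·π_0 + 1/12·π_1 + 1/6·π_2 + 1/6·π_3 + 1/6·π_4 + 1/12·π_5
  π_3 = 1/12·π_0 + 1/3·π_1 + 1/4·π_2 + 1/4·π_3 + 1/6·π_4 + 1/4·π_5
  π_4 = 1/6·π_0 + 1/12·π_1 + 1/12·π_2 + 1/6·π_3 + 1/6·π_4 + 1/6·π_5
  normalize: π_0 + π_1 + π_2 + π_3 + π_4 + π_5 = 1
Solving the linear system gives exactly π = [13181/114682, 21271/114682, 15529/114682, 26909/114682, 16047/114682, 21745/114682].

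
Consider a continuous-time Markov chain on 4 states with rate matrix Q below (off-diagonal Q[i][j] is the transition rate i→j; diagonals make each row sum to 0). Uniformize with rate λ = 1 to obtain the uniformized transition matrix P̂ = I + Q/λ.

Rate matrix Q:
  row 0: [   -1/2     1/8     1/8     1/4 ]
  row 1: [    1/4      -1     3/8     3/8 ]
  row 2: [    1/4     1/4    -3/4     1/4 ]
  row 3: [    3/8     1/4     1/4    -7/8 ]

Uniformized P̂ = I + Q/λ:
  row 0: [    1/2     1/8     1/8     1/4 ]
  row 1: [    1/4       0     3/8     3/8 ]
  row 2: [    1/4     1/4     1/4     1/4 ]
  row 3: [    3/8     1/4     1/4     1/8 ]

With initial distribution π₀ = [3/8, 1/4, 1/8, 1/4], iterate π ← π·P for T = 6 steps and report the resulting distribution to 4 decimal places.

t=0: π = [0.3750, 0.2500, 0.1250, 0.2500]
t=1: π = [0.3750, 0.1406, 0.2344, 0.2500]
t=2: π = [0.3750, 0.1680, 0.2207, 0.2363]
t=3: π = [0.3733, 0.1611, 0.2241, 0.2415]
t=4: π = [0.3735, 0.1631, 0.2235, 0.2400]
t=5: π = [0.3734, 0.1625, 0.2237, 0.2404]
t=6: π = [0.3734, 0.1627, 0.2236, 0.2403]

π = [0.3734, 0.1627, 0.2236, 0.2403]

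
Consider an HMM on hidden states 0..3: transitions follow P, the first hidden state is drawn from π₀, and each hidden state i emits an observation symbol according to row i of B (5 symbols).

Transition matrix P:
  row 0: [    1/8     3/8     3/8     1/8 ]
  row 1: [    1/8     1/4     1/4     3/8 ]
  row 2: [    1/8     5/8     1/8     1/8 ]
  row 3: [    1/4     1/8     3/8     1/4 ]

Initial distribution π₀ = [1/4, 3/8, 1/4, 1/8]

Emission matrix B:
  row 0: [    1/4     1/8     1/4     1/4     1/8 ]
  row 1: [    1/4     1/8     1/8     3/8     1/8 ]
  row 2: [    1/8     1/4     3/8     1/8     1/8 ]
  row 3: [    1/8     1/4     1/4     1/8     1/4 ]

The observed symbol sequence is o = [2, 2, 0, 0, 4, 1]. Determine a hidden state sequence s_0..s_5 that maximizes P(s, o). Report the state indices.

t=0: δ = [6.250e-02, 4.688e-02, 9.375e-02, 3.125e-02]  (obs o_0=2)
t=1: δ = [2.930e-03, 7.324e-03, 8.789e-03, 4.395e-03]  ψ = [2, 2, 0, 1]  (obs o_1=2)
t=2: δ = [2.747e-04, 1.373e-03, 2.289e-04, 3.433e-04]  ψ = [2, 2, 1, 1]  (obs o_2=0)
t=3: δ = [4.292e-05, 8.583e-05, 4.292e-05, 6.437e-05]  ψ = [1, 1, 1, 1]  (obs o_3=0)
t=4: δ = [2.012e-06, 3.353e-06, 3.017e-06, 8.047e-06]  ψ = [3, 2, 3, 1]  (obs o_4=4)
t=5: δ = [2.515e-07, 2.357e-07, 7.544e-07, 5.029e-07]  ψ = [3, 2, 3, 3]  (obs o_5=1)
backtrack: best end state = 2; path = [0, 2, 1, 1, 3, 2]

path = [0, 2, 1, 1, 3, 2]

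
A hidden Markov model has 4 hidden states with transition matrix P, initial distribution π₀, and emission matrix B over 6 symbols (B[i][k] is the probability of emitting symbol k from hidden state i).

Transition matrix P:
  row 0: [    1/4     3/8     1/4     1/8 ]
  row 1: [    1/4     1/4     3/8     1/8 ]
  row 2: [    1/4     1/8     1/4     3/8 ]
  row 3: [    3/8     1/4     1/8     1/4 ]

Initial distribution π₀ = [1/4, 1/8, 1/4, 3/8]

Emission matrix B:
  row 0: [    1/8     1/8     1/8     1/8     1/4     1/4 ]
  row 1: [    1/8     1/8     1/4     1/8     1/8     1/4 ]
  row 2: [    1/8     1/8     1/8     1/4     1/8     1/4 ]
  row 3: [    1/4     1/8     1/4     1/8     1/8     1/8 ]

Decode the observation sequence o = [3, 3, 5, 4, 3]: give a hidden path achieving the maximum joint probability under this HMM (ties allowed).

path = [2, 3, 0, 1, 2]

t=0: δ = [3.125e-02, 1.562e-02, 6.250e-02, 4.688e-02]  (obs o_0=3)
t=1: δ = [2.197e-03, 1.465e-03, 3.906e-03, 2.930e-03]  ψ = [3, 0, 2, 2]  (obs o_1=3)
t=2: δ = [2.747e-04, 2.060e-04, 2.441e-04, 1.831e-04]  ψ = [3, 0, 2, 2]  (obs o_2=5)
t=3: δ = [1.717e-05, 1.287e-05, 9.656e-06, 1.144e-05]  ψ = [0, 0, 1, 2]  (obs o_3=4)
t=4: δ = [5.364e-07, 8.047e-07, 1.207e-06, 4.526e-07]  ψ = [0, 0, 1, 2]  (obs o_4=3)
backtrack: best end state = 2; path = [2, 3, 0, 1, 2]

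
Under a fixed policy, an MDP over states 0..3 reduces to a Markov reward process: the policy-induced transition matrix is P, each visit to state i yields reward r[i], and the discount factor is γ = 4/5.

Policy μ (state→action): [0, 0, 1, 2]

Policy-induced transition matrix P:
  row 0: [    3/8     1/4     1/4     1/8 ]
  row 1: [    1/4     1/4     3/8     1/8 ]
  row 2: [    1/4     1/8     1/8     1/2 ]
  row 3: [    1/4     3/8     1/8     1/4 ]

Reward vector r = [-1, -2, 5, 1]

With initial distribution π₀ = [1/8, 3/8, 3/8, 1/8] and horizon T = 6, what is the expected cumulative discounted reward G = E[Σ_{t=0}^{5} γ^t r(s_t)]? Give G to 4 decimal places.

G = 2.7648

t=0: π = [0.1250, 0.3750, 0.3750, 0.1250], E[r] = 1.1250, γ^t·E[r] = 1.125000, running G = 1.125000
t=1: π = [0.2656, 0.2188, 0.2344, 0.2813], E[r] = 0.7500, γ^t·E[r] = 0.600000, running G = 1.725000
t=2: π = [0.2832, 0.2559, 0.2129, 0.2480], E[r] = 0.5176, γ^t·E[r] = 0.331250, running G = 2.056250
t=3: π = [0.2854, 0.2544, 0.2244, 0.2358], E[r] = 0.5635, γ^t·E[r] = 0.288500, running G = 2.344750
t=4: π = [0.2857, 0.2514, 0.2243, 0.2386], E[r] = 0.5714, γ^t·E[r] = 0.234063, running G = 2.578813
t=5: π = [0.2857, 0.2518, 0.2236, 0.2389], E[r] = 0.5675, γ^t·E[r] = 0.185950, running G = 2.764763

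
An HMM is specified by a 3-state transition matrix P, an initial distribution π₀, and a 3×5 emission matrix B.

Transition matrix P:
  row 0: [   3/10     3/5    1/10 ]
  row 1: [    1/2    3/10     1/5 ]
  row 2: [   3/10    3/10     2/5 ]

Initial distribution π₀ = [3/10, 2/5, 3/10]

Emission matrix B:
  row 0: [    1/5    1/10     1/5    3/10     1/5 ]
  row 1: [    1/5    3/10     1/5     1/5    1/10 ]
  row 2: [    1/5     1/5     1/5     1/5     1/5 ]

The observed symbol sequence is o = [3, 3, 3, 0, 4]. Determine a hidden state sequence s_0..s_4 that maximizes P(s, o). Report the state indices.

t=0: δ = [9.000e-02, 8.000e-02, 6.000e-02]  (obs o_0=3)
t=1: δ = [1.200e-02, 1.080e-02, 4.800e-03]  ψ = [1, 0, 2]  (obs o_1=3)
t=2: δ = [1.620e-03, 1.440e-03, 4.320e-04]  ψ = [1, 0, 1]  (obs o_2=3)
t=3: δ = [1.440e-04, 1.944e-04, 5.760e-05]  ψ = [1, 0, 1]  (obs o_3=0)
t=4: δ = [1.944e-05, 8.640e-06, 7.776e-06]  ψ = [1, 0, 1]  (obs o_4=4)
backtrack: best end state = 0; path = [0, 1, 0, 1, 0]

path = [0, 1, 0, 1, 0]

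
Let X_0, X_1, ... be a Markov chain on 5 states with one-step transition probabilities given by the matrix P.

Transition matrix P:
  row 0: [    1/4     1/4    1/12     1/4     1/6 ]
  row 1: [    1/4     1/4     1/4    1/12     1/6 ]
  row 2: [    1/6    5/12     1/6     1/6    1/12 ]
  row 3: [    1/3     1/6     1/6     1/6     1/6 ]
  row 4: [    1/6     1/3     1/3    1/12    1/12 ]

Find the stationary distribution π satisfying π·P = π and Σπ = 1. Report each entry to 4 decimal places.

π = [0.2349, 0.2813, 0.1937, 0.1512, 0.1389]

Balance equations π_j = Σ_i π_i·P[i][j]:
  π_0 = 1/4·π_0 + 1/4·π_1 + 1/6·π_2 + 1/3·π_3 + 1/6·π_4
  π_1 = 1/4·π_0 + 1/4·π_1 + 5/12·π_2 + 1/6·π_3 + 1/3·π_4
  π_2 = 1/12·π_0 + 1/4·π_1 + 1/6·π_2 + 1/6·π_3 + 1/3·π_4
  π_3 = 1/4·π_0 + 1/12·π_1 + 1/6·π_2 + 1/6·π_3 + 1/12·π_4
  normalize: π_0 + π_1 + π_2 + π_3 + π_4 = 1
Solving the linear system gives exactly π = [369/1571, 3093/10997, 2130/10997, 1663/10997, 1528/10997].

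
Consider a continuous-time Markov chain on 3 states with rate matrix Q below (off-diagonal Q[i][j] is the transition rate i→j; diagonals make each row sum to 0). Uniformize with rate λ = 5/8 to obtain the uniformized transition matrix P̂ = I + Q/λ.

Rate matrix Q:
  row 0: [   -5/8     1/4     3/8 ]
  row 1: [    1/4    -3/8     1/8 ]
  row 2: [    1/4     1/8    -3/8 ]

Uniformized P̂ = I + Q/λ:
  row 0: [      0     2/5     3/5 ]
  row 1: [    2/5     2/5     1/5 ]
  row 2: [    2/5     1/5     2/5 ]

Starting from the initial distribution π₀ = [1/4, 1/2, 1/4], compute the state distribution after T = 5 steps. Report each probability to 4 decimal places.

π = [0.2861, 0.3214, 0.3926]

t=0: π = [0.2500, 0.5000, 0.2500]
t=1: π = [0.3000, 0.3500, 0.3500]
t=2: π = [0.2800, 0.3300, 0.3900]
t=3: π = [0.2880, 0.3220, 0.3900]
t=4: π = [0.2848, 0.3220, 0.3932]
t=5: π = [0.2861, 0.3214, 0.3926]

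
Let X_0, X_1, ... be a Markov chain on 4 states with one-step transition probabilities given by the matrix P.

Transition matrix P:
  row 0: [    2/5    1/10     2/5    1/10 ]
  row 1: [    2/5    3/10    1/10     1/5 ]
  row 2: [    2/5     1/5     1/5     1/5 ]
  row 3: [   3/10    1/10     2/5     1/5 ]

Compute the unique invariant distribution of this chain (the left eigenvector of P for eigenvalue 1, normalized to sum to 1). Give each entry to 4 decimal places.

Balance equations π_j = Σ_i π_i·P[i][j]:
  π_0 = 2/5·π_0 + 2/5·π_1 + 2/5·π_2 + 3/10·π_3
  π_1 = 1/10·π_0 + 3/10·π_1 + 1/5·π_2 + 1/10·π_3
  π_2 = 2/5·π_0 + 1/10·π_1 + 1/5·π_2 + 2/5·π_3
  normalize: π_0 + π_1 + π_2 + π_3 = 1
Solving the linear system gives exactly π = [38/99, 16/99, 29/99, 16/99].

π = [0.3838, 0.1616, 0.2929, 0.1616]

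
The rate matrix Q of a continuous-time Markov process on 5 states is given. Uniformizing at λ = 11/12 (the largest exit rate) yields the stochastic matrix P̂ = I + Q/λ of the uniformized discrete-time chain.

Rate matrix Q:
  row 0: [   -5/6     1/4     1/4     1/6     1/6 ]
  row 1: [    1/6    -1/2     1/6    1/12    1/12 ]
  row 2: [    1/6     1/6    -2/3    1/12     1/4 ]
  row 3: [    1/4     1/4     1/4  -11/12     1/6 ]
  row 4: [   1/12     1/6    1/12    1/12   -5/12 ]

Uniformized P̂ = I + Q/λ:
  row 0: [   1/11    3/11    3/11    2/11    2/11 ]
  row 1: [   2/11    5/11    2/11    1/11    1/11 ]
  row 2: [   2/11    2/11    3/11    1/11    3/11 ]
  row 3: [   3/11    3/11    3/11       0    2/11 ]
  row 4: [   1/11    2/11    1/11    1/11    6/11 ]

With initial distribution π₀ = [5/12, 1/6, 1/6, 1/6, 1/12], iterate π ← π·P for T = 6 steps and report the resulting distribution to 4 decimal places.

π = [0.1519, 0.2810, 0.1975, 0.0960, 0.2736]

t=0: π = [0.4167, 0.1667, 0.1667, 0.1667, 0.0833]
t=1: π = [0.1515, 0.2803, 0.2424, 0.1136, 0.2121]
t=2: π = [0.1591, 0.2824, 0.2087, 0.0944, 0.2555]
t=3: π = [0.1527, 0.2819, 0.2006, 0.0968, 0.2680]
t=4: π = [0.1524, 0.2814, 0.1984, 0.0960, 0.2719]
t=5: π = [0.1520, 0.2811, 0.1977, 0.0960, 0.2731]
t=6: π = [0.1519, 0.2810, 0.1975, 0.0960, 0.2736]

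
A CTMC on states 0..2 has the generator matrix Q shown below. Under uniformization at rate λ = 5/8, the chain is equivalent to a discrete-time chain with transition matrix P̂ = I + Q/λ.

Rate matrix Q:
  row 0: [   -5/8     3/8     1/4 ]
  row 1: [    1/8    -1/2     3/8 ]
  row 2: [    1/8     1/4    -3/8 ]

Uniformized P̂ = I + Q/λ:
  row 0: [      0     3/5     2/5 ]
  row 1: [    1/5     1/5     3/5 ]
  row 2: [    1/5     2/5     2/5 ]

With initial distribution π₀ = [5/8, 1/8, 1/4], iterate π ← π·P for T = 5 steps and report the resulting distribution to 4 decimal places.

π = [0.1665, 0.3619, 0.4716]

t=0: π = [0.6250, 0.1250, 0.2500]
t=1: π = [0.0750, 0.5000, 0.4250]
t=2: π = [0.1850, 0.3150, 0.5000]
t=3: π = [0.1630, 0.3740, 0.4630]
t=4: π = [0.1674, 0.3578, 0.4748]
t=5: π = [0.1665, 0.3619, 0.4716]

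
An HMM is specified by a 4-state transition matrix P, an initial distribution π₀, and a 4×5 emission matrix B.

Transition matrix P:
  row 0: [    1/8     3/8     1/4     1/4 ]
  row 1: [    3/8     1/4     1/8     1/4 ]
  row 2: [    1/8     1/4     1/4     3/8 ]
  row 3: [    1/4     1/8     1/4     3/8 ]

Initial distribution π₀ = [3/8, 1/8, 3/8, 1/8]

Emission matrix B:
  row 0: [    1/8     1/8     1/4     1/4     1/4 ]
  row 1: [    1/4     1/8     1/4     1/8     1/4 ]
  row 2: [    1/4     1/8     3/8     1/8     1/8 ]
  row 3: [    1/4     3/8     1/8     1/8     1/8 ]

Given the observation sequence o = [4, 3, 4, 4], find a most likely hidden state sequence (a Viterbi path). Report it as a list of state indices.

path = [0, 1, 0, 1]

t=0: δ = [9.375e-02, 3.125e-02, 4.688e-02, 1.562e-02]  (obs o_0=4)
t=1: δ = [2.930e-03, 4.395e-03, 2.930e-03, 2.930e-03]  ψ = [0, 0, 0, 0]  (obs o_1=3)
t=2: δ = [4.120e-04, 2.747e-04, 9.155e-05, 1.373e-04]  ψ = [1, 0, 0, 1]  (obs o_2=4)
t=3: δ = [2.575e-05, 3.862e-05, 1.287e-05, 1.287e-05]  ψ = [1, 0, 0, 0]  (obs o_3=4)
backtrack: best end state = 1; path = [0, 1, 0, 1]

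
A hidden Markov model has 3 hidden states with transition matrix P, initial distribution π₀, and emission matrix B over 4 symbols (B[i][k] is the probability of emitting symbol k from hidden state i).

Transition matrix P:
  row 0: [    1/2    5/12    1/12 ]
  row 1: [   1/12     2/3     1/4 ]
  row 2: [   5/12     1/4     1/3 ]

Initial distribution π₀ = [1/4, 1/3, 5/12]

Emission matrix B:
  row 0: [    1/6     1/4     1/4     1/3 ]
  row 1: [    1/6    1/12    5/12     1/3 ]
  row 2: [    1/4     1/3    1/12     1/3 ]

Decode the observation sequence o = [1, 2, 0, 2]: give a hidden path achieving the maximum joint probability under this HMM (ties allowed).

t=0: δ = [6.250e-02, 2.778e-02, 1.389e-01]  (obs o_0=1)
t=1: δ = [1.447e-02, 1.447e-02, 3.858e-03]  ψ = [2, 2, 2]  (obs o_1=2)
t=2: δ = [1.206e-03, 1.608e-03, 9.042e-04]  ψ = [0, 1, 1]  (obs o_2=0)
t=3: δ = [1.507e-04, 4.465e-04, 3.349e-05]  ψ = [0, 1, 1]  (obs o_3=2)
backtrack: best end state = 1; path = [2, 1, 1, 1]

path = [2, 1, 1, 1]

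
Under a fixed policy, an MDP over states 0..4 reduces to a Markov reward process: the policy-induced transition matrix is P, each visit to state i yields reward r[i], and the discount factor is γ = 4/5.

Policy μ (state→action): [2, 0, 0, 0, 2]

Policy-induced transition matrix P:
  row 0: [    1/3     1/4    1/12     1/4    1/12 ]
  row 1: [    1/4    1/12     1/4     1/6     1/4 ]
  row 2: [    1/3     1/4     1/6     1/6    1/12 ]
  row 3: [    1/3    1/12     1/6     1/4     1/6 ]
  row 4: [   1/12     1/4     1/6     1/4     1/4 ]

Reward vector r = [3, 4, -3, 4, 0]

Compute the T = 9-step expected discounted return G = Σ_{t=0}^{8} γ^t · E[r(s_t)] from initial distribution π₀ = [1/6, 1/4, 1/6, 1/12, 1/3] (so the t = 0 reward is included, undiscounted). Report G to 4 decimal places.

G = 7.7379

t=0: π = [0.1667, 0.2500, 0.1667, 0.0833, 0.3333], E[r] = 1.3333, γ^t·E[r] = 1.333333, running G = 1.333333
t=1: π = [0.2292, 0.1944, 0.1736, 0.2153, 0.1875], E[r] = 1.8056, γ^t·E[r] = 1.444444, running G = 2.777778
t=2: π = [0.2703, 0.1817, 0.1638, 0.2193, 0.1649], E[r] = 1.9236, γ^t·E[r] = 1.231111, running G = 4.008889
t=3: π = [0.2770, 0.1832, 0.1593, 0.2212, 0.1594], E[r] = 1.9705, γ^t·E[r] = 1.008889, running G = 5.017778
t=4: π = [0.2782, 0.1826, 0.1589, 0.2215, 0.1589], E[r] = 1.9744, γ^t·E[r] = 0.808711, running G = 5.826489
t=5: π = [0.2784, 0.1827, 0.1587, 0.2215, 0.1587], E[r] = 1.9759, γ^t·E[r] = 0.647467, running G = 6.473956
t=6: π = [0.2784, 0.1826, 0.1587, 0.2216, 0.1587], E[r] = 1.9760, γ^t·E[r] = 0.517996, running G = 6.991952
t=7: π = [0.2784, 0.1826, 0.1587, 0.2216, 0.1587], E[r] = 1.9760, γ^t·E[r] = 0.414407, running G = 7.406358
t=8: π = [0.2784, 0.1826, 0.1587, 0.2216, 0.1587], E[r] = 1.9760, γ^t·E[r] = 0.331526, running G = 7.737884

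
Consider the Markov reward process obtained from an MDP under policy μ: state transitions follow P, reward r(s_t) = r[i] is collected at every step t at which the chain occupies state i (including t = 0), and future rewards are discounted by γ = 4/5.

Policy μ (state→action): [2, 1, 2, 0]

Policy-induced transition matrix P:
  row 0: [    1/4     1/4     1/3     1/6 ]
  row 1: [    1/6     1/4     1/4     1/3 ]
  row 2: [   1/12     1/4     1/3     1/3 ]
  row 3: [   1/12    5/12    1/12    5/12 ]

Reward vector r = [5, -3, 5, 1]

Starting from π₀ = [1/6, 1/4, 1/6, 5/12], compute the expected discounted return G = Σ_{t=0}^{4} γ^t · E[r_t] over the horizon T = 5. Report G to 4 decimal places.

t=0: π = [0.1667, 0.2500, 0.1667, 0.4167], E[r] = 1.3333, γ^t·E[r] = 1.333333, running G = 1.333333
t=1: π = [0.1319, 0.3194, 0.2083, 0.3403], E[r] = 1.0833, γ^t·E[r] = 0.866667, running G = 2.200000
t=2: π = [0.1319, 0.3067, 0.2216, 0.3397], E[r] = 1.1875, γ^t·E[r] = 0.760000, running G = 2.960000
t=3: π = [0.1309, 0.3066, 0.2228, 0.3397], E[r] = 1.1885, γ^t·E[r] = 0.608494, running G = 3.568494
t=4: π = [0.1307, 0.3066, 0.2229, 0.3398], E[r] = 1.1878, γ^t·E[r] = 0.486538, running G = 4.055032

G = 4.0550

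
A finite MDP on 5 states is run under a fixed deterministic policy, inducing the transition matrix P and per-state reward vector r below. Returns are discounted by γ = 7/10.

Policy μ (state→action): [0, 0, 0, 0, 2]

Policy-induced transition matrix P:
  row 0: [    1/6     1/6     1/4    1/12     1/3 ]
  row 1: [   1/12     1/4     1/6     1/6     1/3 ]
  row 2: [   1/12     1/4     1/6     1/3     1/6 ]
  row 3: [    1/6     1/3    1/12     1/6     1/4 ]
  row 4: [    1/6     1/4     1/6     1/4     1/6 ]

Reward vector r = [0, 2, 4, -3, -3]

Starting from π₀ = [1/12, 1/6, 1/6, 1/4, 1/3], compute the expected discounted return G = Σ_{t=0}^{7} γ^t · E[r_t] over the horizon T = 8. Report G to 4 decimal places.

t=0: π = [0.0833, 0.1667, 0.1667, 0.2500, 0.3333], E[r] = -0.7500, γ^t·E[r] = -0.750000, running G = -0.750000
t=1: π = [0.1389, 0.2639, 0.1528, 0.2153, 0.2292], E[r] = -0.1944, γ^t·E[r] = -0.136111, running G = -0.886111
t=2: π = [0.1319, 0.2564, 0.1603, 0.1997, 0.2517], E[r] = -0.2002, γ^t·E[r] = -0.098113, running G = -0.984225
t=3: π = [0.1319, 0.2556, 0.1610, 0.2034, 0.2480], E[r] = -0.1988, γ^t·E[r] = -0.068183, running G = -1.052408
t=4: π = [0.1319, 0.2560, 0.1607, 0.2032, 0.2482], E[r] = -0.1994, γ^t·E[r] = -0.047877, running G = -1.100285
t=5: π = [0.1319, 0.2559, 0.1607, 0.2031, 0.2482], E[r] = -0.1994, γ^t·E[r] = -0.033508, running G = -1.133793
t=6: π = [0.1319, 0.2559, 0.1607, 0.2031, 0.2482], E[r] = -0.1994, γ^t·E[r] = -0.023455, running G = -1.157248
t=7: π = [0.1319, 0.2559, 0.1607, 0.2031, 0.2482], E[r] = -0.1994, γ^t·E[r] = -0.016419, running G = -1.173667

G = -1.1737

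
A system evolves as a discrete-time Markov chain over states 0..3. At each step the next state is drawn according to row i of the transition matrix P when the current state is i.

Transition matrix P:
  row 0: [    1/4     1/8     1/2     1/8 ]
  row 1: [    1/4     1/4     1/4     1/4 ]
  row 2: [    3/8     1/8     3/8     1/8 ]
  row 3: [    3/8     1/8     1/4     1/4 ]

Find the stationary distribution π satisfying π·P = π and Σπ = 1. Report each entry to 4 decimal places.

Balance equations π_j = Σ_i π_i·P[i][j]:
  π_0 = 1/4·π_0 + 1/4·π_1 + 3/8·π_2 + 3/8·π_3
  π_1 = 1/8·π_0 + 1/4·π_1 + 1/8·π_2 + 1/8·π_3
  π_2 = 1/2·π_0 + 1/4·π_1 + 3/8·π_2 + 1/4·π_3
  normalize: π_0 + π_1 + π_2 + π_3 = 1
Solving the linear system gives exactly π = [20/63, 1/7, 166/441, 8/49].

π = [0.3175, 0.1429, 0.3764, 0.1633]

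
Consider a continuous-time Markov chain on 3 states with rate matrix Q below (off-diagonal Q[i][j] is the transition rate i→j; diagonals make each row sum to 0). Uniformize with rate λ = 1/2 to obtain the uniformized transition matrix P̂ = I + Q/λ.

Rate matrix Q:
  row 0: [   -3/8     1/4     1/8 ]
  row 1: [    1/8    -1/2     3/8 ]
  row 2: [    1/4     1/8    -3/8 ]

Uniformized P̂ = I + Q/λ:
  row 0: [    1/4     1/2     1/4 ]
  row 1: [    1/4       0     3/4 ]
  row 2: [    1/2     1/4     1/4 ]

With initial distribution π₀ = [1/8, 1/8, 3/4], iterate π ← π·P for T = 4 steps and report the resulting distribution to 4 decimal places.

t=0: π = [0.1250, 0.1250, 0.7500]
t=1: π = [0.4375, 0.2500, 0.3125]
t=2: π = [0.3281, 0.2969, 0.3750]
t=3: π = [0.3438, 0.2578, 0.3984]
t=4: π = [0.3496, 0.2715, 0.3789]

π = [0.3496, 0.2715, 0.3789]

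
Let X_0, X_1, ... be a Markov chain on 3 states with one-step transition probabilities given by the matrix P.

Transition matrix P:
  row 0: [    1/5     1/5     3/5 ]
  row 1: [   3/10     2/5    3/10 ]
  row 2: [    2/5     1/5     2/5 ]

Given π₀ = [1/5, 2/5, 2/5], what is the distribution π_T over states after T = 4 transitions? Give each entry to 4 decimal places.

π = [0.3123, 0.2502, 0.4374]

t=0: π = [0.2000, 0.4000, 0.4000]
t=1: π = [0.3200, 0.2800, 0.4000]
t=2: π = [0.3080, 0.2560, 0.4360]
t=3: π = [0.3128, 0.2512, 0.4360]
t=4: π = [0.3123, 0.2502, 0.4374]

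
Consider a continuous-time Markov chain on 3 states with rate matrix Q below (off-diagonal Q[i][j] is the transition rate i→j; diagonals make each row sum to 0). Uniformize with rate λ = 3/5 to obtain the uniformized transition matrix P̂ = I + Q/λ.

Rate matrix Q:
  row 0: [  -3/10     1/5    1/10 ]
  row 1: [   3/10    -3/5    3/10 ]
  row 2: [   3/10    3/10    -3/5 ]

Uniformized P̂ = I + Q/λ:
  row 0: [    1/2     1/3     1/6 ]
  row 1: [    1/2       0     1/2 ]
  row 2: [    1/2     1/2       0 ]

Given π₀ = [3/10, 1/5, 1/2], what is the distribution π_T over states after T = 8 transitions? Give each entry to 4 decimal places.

π = [0.5000, 0.2772, 0.2228]

t=0: π = [0.3000, 0.2000, 0.5000]
t=1: π = [0.5000, 0.3500, 0.1500]
t=2: π = [0.5000, 0.2417, 0.2583]
t=3: π = [0.5000, 0.2958, 0.2042]
t=4: π = [0.5000, 0.2688, 0.2313]
t=5: π = [0.5000, 0.2823, 0.2177]
t=6: π = [0.5000, 0.2755, 0.2245]
t=7: π = [0.5000, 0.2789, 0.2211]
t=8: π = [0.5000, 0.2772, 0.2228]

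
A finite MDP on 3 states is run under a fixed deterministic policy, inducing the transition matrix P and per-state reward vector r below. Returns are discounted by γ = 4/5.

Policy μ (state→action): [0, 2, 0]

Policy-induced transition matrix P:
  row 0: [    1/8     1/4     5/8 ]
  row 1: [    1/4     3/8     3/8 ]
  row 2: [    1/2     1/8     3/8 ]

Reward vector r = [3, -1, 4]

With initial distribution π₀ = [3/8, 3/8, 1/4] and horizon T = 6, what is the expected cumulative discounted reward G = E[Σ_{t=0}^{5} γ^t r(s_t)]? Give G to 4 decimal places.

G = 8.5136

t=0: π = [0.3750, 0.3750, 0.2500], E[r] = 1.7500, γ^t·E[r] = 1.750000, running G = 1.750000
t=1: π = [0.2656, 0.2656, 0.4688], E[r] = 2.4063, γ^t·E[r] = 1.925000, running G = 3.675000
t=2: π = [0.3340, 0.2246, 0.4414], E[r] = 2.5430, γ^t·E[r] = 1.627500, running G = 5.302500
t=3: π = [0.3186, 0.2229, 0.4585], E[r] = 2.5669, γ^t·E[r] = 1.314250, running G = 6.616750
t=4: π = [0.3248, 0.2206, 0.4547], E[r] = 2.5724, γ^t·E[r] = 1.053675, running G = 7.670425
t=5: π = [0.3231, 0.2207, 0.4562], E[r] = 2.5732, γ^t·E[r] = 0.843203, running G = 8.513628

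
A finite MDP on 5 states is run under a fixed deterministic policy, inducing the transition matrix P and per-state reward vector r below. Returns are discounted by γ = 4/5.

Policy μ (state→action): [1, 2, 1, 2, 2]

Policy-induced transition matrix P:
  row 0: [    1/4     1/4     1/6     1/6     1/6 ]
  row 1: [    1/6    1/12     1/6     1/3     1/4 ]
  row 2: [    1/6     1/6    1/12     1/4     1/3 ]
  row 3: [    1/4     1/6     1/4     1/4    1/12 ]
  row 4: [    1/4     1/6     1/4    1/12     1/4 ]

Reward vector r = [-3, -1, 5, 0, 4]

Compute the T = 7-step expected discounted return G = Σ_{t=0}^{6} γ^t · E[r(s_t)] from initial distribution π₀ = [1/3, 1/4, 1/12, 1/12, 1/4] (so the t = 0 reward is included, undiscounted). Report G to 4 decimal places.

G = 2.9772

t=0: π = [0.3333, 0.2500, 0.0833, 0.0833, 0.2500], E[r] = 0.1667, γ^t·E[r] = 0.166667, running G = 0.166667
t=1: π = [0.2222, 0.1736, 0.1875, 0.2014, 0.2153], E[r] = 0.9583, γ^t·E[r] = 0.766667, running G = 0.933333
t=2: π = [0.2199, 0.1707, 0.1858, 0.2101, 0.2135], E[r] = 0.9525, γ^t·E[r] = 0.609630, running G = 1.542963
t=3: π = [0.2203, 0.1708, 0.1865, 0.2103, 0.2121], E[r] = 0.9494, γ^t·E[r] = 0.486074, running G = 2.029037
t=4: π = [0.2202, 0.1708, 0.1863, 0.2105, 0.2121], E[r] = 0.9487, γ^t·E[r] = 0.388586, running G = 2.417623
t=5: π = [0.2202, 0.1708, 0.1864, 0.2105, 0.2121], E[r] = 0.9487, γ^t·E[r] = 0.310854, running G = 2.728477
t=6: π = [0.2202, 0.1708, 0.1864, 0.2105, 0.2121], E[r] = 0.9486, γ^t·E[r] = 0.248677, running G = 2.977154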